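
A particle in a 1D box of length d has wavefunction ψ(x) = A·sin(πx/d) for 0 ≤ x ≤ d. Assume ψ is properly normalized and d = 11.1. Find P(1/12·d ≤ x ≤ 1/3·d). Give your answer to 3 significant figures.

P ≈ 0.192

The probability is P = ∫ |ψ|² dx over [1/12·d, 1/3·d].
Since A² = 1/(d/2), this is the region integral divided by the full normalization integral.
Let u = x/d; then A² and the length scale cancel, so P = ∫_{1/12}^{1/3} sin(π·u)^2 du ÷ ∫_{0}^{1} sin(π·u)^2 du.
With ∫ sin(π·u)^2 du = u/2 - sin(2·π·u)/(4·π) + C, the region integral is -√(3)/(8·π) + 1/(8·π) + 1/8 and the full one is 1/2.
Taking the ratio, P = (-√(3) + 1 + π)/(4·π).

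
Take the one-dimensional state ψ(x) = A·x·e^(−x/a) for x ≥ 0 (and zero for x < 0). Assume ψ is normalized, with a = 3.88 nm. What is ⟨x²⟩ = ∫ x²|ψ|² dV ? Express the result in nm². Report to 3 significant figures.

⟨x^2⟩ ≈ 45.2 nm^2

⟨x²⟩ = ∫ x^2 |ψ|² dx over the full domain.
With ∫₀^∞ x^4 e^(−αx) dx = 4!/α^5, the ratio of the moment integral to the normalization integral gives ⟨x²⟩ = 3·a^2.
With a = 3.88, ⟨x^2⟩ = 45.16.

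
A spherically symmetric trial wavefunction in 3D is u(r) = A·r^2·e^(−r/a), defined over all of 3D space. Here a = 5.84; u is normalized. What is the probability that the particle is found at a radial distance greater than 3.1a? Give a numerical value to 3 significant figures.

With dV = 4πr²dr, the probability is ∫|u|² dV over r > 3.1a.
The full normalization integral is A²·[45·π·a^7/2] = 1, fixing A².
Substituting t = r/a, A², 4π and the length scale all cancel in the ratio: P = ∫_{3.1}^{∞} t^6·e^(-2·t) dt / ∫_{0}^{∞} t^6·e^(-2·t) dt.
Using ∫ t^6·e^(-2·t) dt = -(4·t^6 + 12·t^5 + 30·t^4 + 60·t^3 + 90·t^2 + 90·t + 45)·e^(-2·t)/8, the numerator is ≈ 3.2299 and the denominator is 45/8.
This evaluates to P = 0.5742.

P ≈ 0.574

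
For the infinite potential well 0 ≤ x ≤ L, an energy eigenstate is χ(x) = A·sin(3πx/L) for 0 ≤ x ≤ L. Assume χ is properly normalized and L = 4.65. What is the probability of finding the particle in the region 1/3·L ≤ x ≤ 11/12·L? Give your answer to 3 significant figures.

P = ∫_{1/3·L}^{11/12·L} |χ(x)|² dx.
With A² fixed by ∫|χ|² = 1, i.e. A² = (L/2)^(−1), substitute and integrate.
Let u = x/L; then A² and the length scale cancel, so P = ∫_{1/3}^{11/12} sin(3·π·u)^2 du ÷ ∫_{0}^{1} sin(3·π·u)^2 du.
An antiderivative of sin(3·π·u)^2 is u/2 - sin(6·π·u)/(12·π); evaluating from 1/3 to 11/12 gives 1/(12·π) + 7/24, while the full integral is 1/2.
Taking the ratio, P = (2 + 7·π)/(12·π).

P ≈ 0.636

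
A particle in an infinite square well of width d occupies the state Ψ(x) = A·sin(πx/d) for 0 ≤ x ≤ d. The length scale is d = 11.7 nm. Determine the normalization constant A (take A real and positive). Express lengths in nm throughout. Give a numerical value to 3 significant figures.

Require ∫ |Ψ|² dx = 1 over the whole domain.
With Ψ = A·sin(πx/d), the integral evaluates to A²·[d/2].
Setting this equal to 1 gives A² = 1/(d/2).
Substituting d = 11.7 gives A² = 0.1709, so A = 0.4134.

A ≈ 0.413 nm^(-1/2)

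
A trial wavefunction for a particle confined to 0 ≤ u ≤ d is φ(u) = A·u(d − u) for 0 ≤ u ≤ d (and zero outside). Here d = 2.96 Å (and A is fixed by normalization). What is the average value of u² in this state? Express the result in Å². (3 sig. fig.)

⟨u²⟩ = ∫ u^2 |φ|² du over the full domain.
The ratio of the moment integral to the normalization integral gives ⟨u²⟩ = 2·d^2/7.
With d = 2.96, ⟨u^2⟩ = 2.503.

⟨u^2⟩ ≈ 2.50 Å^2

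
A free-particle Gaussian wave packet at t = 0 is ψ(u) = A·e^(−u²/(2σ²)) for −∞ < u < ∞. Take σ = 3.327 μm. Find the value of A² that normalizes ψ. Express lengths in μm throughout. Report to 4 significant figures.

A^2 ≈ 0.1696 μm^(-1)

Require ∫ |ψ|² du = 1 over the whole domain.
Carrying out the integral gives A² · √(π)·σ.
Plugging in σ = 3.327 yields A = 0.41180.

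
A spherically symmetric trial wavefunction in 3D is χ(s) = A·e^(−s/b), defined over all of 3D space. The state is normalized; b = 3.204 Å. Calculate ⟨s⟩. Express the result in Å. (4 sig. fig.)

The expectation value is the |χ|²-weighted average of s: ∫ s|χ|² 4πs² ds.
The ratio of the moment integral to the normalization integral gives ⟨s⟩ = 3·b/2.
Putting b = 3.204 gives 4.8060.

⟨s⟩ ≈ 4.806 Å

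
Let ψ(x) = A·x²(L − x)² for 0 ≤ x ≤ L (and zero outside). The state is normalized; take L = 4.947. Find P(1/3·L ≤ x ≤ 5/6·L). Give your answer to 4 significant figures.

|ψ|² is the probability density, so P = ∫_{1/3·L}^{5/6·L} |ψ|² dx.
Since A² = 1/(L^9/630), this is the region integral divided by the full normalization integral.
Substituting u = x/L, A² and the length scale cancel in the ratio: P = ∫_{1/3}^{5/6} u^4·(1 - u)^4 du / ∫_{0}^{1} u^4·(1 - u)^4 du.
With ∫ u^4·(1 - u)^4 du = u^5·(70·u^4 - 315·u^3 + 540·u^2 - 420·u + 126)/630 + C, the region integral is ≈ 0.00134318 and the full one is 1/630.
This works out to P = 0.84620.

P ≈ 0.8462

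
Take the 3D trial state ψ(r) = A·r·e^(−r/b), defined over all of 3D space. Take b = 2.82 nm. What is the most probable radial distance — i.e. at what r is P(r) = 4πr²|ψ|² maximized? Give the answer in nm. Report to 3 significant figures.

r ≈ 5.64 nm

Differentiate P(r) = 4πr²|ψ|² with respect to r and set to zero.
This gives r = 2·b.
With b = 2.82, the most probable radial distance is 5.640 nm.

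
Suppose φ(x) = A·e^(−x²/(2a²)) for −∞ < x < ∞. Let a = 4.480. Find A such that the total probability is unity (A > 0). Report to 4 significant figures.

The normalization condition is ∫|φ|² dx = 1 from −∞ to ∞.
With φ = A·e^(−x²/(2a²)), the integral evaluates to A²·[√(π)·a].
With a = 4.480: A² = 0.12594 and A = 0.35487.

A ≈ 0.3549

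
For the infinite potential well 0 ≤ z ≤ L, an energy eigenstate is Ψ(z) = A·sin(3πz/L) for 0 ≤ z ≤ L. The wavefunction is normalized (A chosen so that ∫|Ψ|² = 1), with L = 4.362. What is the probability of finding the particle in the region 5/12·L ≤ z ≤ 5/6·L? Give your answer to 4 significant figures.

The probability is P = ∫ |Ψ|² dz over [5/12·L, 5/6·L].
The normalization integral ∫|Ψ|²dz over the whole domain equals L/2·A², and A² cancels in the ratio.
Substituting u = z/L, A² and the length scale cancel in the ratio: P = ∫_{5/12}^{5/6} sin(3·π·u)^2 du / ∫_{0}^{1} sin(3·π·u)^2 du.
An antiderivative of sin(3·π·u)^2 is u/2 - sin(6·π·u)/(12·π); evaluating from 5/12 to 5/6 gives 1/(12·π) + 5/24, while the full integral is 1/2.
Evaluating gives P = (2 + 5·π)/(12·π).

P ≈ 0.4697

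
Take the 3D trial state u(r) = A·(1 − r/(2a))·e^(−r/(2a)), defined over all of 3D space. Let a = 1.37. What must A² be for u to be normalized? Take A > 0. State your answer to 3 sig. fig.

Normalization requires ∫|u|² 4πr² dr = 1, integrated from 0 to ∞.
(Spherical symmetry: dV = 4πr² dr.)
Recall ∫₀^∞ r^m e^(−r/β) dr = m!·β^(m+1), ∫|u|² 4πr² dr = A²·(8·π·a^3).
So A² = (8·π·a^3)^(−1).
Substituting a = 1.37 gives A² = 0.01547, so A = 0.1244.

A^2 ≈ 0.0155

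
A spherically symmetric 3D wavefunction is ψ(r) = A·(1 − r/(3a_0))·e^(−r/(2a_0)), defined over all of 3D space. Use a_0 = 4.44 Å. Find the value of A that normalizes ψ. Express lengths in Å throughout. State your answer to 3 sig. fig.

The normalization condition is ∫|ψ|² 4πr² dr = 1 from 0 to ∞.
In 3D with spherical symmetry the volume element is 4πr² dr.
Recall ∫₀^∞ r^m e^(−r/β) dr = m!·β^(m+1), the integral (without the A² prefactor) comes out to 8·π·a_0^3/3.
Hence A² = 1/[8·π·a_0^3/3].
Substituting a_0 = 4.44 gives A² = 0.001364, so A = 0.03693.

A ≈ 0.0369 Å^(-3/2)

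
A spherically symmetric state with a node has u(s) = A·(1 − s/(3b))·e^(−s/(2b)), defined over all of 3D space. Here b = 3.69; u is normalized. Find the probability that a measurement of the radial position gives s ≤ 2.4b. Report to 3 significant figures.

With dV = 4πs²ds, the probability is ∫|u|² dV over s ≤ 2.4b.
A² is fixed by ∫₀^∞ 4πs²|u|² ds = 1, i.e. A² = (8·π·b^3/3)^(−1).
Substituting t = s/b, A², 4π and the length scale all cancel in the ratio: P = ∫_{0}^{2.4} t^2·(1 - t/3)^2·e^(-t) dt / ∫_{0}^{∞} t^2·(1 - t/3)^2·e^(-t) dt.
With ∫ t^2·(1 - t/3)^2·e^(-t) dt = (-t^4 + 2·t^3 - 3·t^2 - 6·t - 6)·e^(-t)/9 + C, the region integral is 2/3 - 9002·e^(-12/5)/1875 and the full one is 2/3.
Taking the ratio yields P = 0.3467.

P ≈ 0.347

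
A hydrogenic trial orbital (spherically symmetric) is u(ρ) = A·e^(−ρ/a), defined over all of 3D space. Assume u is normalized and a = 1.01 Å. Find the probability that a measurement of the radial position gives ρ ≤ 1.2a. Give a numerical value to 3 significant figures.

With dV = 4πρ²dρ, the probability is ∫|u|² dV over ρ ≤ 1.2a.
A² is fixed by ∫₀^∞ 4πρ²|u|² dρ = 1, i.e. A² = (π·a^3)^(−1).
Substituting t = ρ/a, A², 4π and the length scale all cancel in the ratio: P = ∫_{0}^{1.2} t^2·e^(-2·t) dt / ∫_{0}^{∞} t^2·e^(-2·t) dt.
With ∫ t^2·e^(-2·t) dt = -(2·t^2 + 2·t + 1)·e^(-2·t)/4 + C, the region integral is 1/4 - 157·e^(-12/5)/100 and the full one is 1/4.
The region integral divided by the full integral gives P = 0.4303.

P ≈ 0.430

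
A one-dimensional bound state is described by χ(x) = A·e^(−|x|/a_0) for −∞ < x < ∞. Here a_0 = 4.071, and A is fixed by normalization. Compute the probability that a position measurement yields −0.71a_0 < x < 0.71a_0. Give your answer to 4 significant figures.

P ≈ 0.7583

The probability is P = ∫ |χ|² dx over [−0.71a_0, 0.71a_0].
Since A² = 1/(a_0), this is the region integral divided by the full normalization integral.
By symmetry take twice the x ≥ 0 contribution in numerator and denominator; the 2's cancel. In terms of u = x/a_0 (A² and the length scale cancel between numerator and denominator), P = [∫_{0}^{0.71} e^(-2·u) du] / [∫_{0}^{∞} e^(-2·u) du].
Using ∫ e^(-2·u) du = -e^(-2·u)/2, the numerator is 1/2 - e^(-71/50)/2 and the denominator is 1/2.
Evaluating gives P = 0.75829.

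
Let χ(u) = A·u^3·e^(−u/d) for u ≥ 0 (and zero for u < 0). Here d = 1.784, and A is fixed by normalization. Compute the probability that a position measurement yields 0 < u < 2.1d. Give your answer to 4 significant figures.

The probability is P = ∫ |χ|² du over [0, 2.1d].
Since A² = 1/(45·d^7/8), this is the region integral divided by the full normalization integral.
Substituting t = u/d, A² and the length scale cancel in the ratio: P = ∫_{0}^{2.1} t^6·e^(-2·t) dt / ∫_{0}^{∞} t^6·e^(-2·t) dt.
With ∫ t^6·e^(-2·t) dt = -(4·t^6 + 12·t^5 + 30·t^4 + 60·t^3 + 90·t^2 + 90·t + 45)·e^(-2·t)/8 + C, the region integral is ≈ 0.745515 and the full one is 45/8.
The result is P = 0.13254.

P ≈ 0.1325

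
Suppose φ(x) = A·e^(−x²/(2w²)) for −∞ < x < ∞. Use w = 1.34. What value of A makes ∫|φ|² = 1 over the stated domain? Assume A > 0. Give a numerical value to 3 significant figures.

We need A² ∫|f|² dx = 1, taking the integral from −∞ to ∞.
Differentiating ∫e^(−αx²) dx = √(π/α) under α to get the higher moments, with φ = A·e^(−x²/(2w²)), the integral evaluates to A²·[√(π)·w].
Hence A² = 1/[√(π)·w].
Plugging in w = 1.34 yields A = 0.6489.

A ≈ 0.649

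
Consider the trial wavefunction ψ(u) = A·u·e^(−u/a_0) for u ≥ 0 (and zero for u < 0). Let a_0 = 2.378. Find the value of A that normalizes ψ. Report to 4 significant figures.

A ≈ 0.5454

We need A² ∫|f|² du = 1, taking the integral from 0 to ∞.
Carrying out the integral gives A² · a_0^3/4.
Substituting a_0 = 2.378 gives A² = 0.29746, so A = 0.54540.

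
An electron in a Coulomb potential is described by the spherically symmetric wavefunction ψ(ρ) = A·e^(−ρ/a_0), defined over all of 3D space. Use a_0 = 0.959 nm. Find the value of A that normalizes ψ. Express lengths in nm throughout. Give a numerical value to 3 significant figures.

Normalization requires ∫|ψ|² 4πρ² dρ = 1, integrated from 0 to ∞.
In 3D with spherical symmetry the volume element is 4πρ² dρ.
Using ∫₀^∞ ρⁿ e^(−αρ) dρ = n!/αⁿ⁺¹, carrying out the integral gives A² · π·a_0^3.
Hence A² = 1/[π·a_0^3].
Substituting a_0 = 0.959 gives A² = 0.3609, so A = 0.6008.

A ≈ 0.601 nm^(-3/2)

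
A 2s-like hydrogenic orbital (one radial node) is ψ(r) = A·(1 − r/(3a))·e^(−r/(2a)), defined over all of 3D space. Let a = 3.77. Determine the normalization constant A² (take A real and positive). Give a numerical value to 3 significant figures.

Normalization requires ∫|ψ|² 4πr² dr = 1, integrated from 0 to ∞.
In 3D with spherical symmetry the volume element is 4πr² dr.
Recall ∫₀^∞ r^m e^(−r/β) dr = m!·β^(m+1), carrying out the integral gives A² · 8·π·a^3/3.
So A² = (8·π·a^3/3)^(−1).
With a = 3.77: A² = 0.002228 and A = 0.04720.

A^2 ≈ 0.00223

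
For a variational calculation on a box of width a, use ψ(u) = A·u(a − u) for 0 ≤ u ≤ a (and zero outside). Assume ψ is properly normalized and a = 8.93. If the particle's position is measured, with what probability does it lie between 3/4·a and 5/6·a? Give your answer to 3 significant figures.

P ≈ 0.0680

|ψ|² is the probability density, so P = ∫_{3/4·a}^{5/6·a} |ψ|² du.
The normalization integral ∫|ψ|²du over the whole domain equals a^5/30·A², and A² cancels in the ratio.
In terms of t = u/a (A² and the length scale cancel between numerator and denominator), P = [∫_{3/4}^{5/6} t^2·(1 - t)^2 dt] / [∫_{0}^{1} t^2·(1 - t)^2 dt].
An antiderivative of t^2·(1 - t)^2 is t^3·(6·t^2 - 15·t + 10)/30; evaluating from 3/4 to 5/6 gives ≈ 0.0022674, while the full integral is 1/30.
Evaluating gives P = 0.06802.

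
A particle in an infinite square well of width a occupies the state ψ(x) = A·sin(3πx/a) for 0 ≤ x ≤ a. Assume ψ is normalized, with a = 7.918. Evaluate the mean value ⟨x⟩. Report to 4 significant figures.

⟨x⟩ ≈ 3.959

By definition ⟨x⟩ = ∫ x |ψ(x)|² dx.
The ratio of the moment integral to the normalization integral gives ⟨x⟩ = a/2.
Putting a = 7.918 gives 3.9590.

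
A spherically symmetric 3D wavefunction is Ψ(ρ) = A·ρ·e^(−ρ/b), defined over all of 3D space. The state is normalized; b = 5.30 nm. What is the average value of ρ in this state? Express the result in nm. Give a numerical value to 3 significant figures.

By definition ⟨ρ⟩ = ∫ ρ |Ψ(ρ)|² 4πρ² dρ.
Since the A² factors cancel between numerator and denominator, ⟨ρ⟩ = 5·b/2.
Putting b = 5.30 gives 13.25.

⟨ρ⟩ ≈ 13.3 nm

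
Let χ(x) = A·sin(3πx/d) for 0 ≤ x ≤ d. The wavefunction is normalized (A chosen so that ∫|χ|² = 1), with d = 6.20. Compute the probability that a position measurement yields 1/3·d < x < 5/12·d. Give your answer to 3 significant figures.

P ≈ 0.0303

P = ∫_{1/3·d}^{5/12·d} |χ(x)|² dx.
Since A² = 1/(d/2), this is the region integral divided by the full normalization integral.
Substituting u = x/d, A² and the length scale cancel in the ratio: P = ∫_{1/3}^{5/12} sin(3·π·u)^2 du / ∫_{0}^{1} sin(3·π·u)^2 du.
With ∫ sin(3·π·u)^2 du = u/2 - sin(6·π·u)/(12·π) + C, the region integral is 1/24 - 1/(12·π) and the full one is 1/2.
Taking the ratio, P = (-2 + π)/(12·π).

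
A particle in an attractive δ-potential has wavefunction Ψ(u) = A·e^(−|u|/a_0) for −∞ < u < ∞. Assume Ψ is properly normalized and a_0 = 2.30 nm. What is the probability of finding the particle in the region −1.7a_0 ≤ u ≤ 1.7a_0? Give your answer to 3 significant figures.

The probability is P = ∫ |Ψ|² du over [−1.7a_0, 1.7a_0].
Since A² = 1/(a_0), this is the region integral divided by the full normalization integral.
By symmetry take twice the u ≥ 0 contribution in numerator and denominator; the 2's cancel. Let t = u/a_0; then A² and the length scale cancel, so P = ∫_{0}^{1.7} e^(-2·t) dt ÷ ∫_{0}^{∞} e^(-2·t) dt.
An antiderivative of e^(-2·t) is -e^(-2·t)/2; evaluating from 0 to 1.7 gives 1/2 - e^(-17/5)/2, while the full integral is 1/2.
Evaluating gives P = 0.9666.

P ≈ 0.967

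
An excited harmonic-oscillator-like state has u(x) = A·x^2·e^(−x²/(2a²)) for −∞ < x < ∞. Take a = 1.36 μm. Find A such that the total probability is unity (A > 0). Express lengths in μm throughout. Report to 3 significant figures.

We need A² ∫|f|² dx = 1, taking the integral from −∞ to ∞.
With ∫_{−∞}^{∞} x^(2m) e^(−αx²) dx = (2m−1)!!·√π / (2^m α^(m+1/2)), the integral (without the A² prefactor) comes out to 3·√(π)·a^5/4.
Hence A² = 1/[3·√(π)·a^5/4].
Plugging in a = 1.36 yields A = 0.4021.

A ≈ 0.402 μm^(-5/2)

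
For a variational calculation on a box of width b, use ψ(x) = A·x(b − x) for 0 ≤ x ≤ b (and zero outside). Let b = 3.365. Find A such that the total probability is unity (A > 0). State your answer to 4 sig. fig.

A ≈ 0.2637

We need A² ∫|f|² dx = 1, taking the integral from 0 to b.
Carrying out the integral gives A² · b^5/30.
Hence A² = 1/[b^5/30].
Plugging in b = 3.365 yields A = 0.26369.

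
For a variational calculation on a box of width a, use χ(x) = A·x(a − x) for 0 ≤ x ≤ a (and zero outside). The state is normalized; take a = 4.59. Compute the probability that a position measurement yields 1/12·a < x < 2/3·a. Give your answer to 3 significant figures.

P = ∫_{1/12·a}^{2/3·a} |χ(x)|² dx.
With A² fixed by ∫|χ|² = 1, i.e. A² = (a^5/30)^(−1), substitute and integrate.
Substituting u = x/a, A² and the length scale cancel in the ratio: P = ∫_{1/12}^{2/3} u^2·(1 - u)^2 du / ∫_{0}^{1} u^2·(1 - u)^2 du.
With ∫ u^2·(1 - u)^2 du = u^3·(6·u^2 - 15·u + 10)/30 + C, the region integral is ≈ 0.026168 and the full one is 1/30.
Evaluating gives P = 0.7850.

P ≈ 0.785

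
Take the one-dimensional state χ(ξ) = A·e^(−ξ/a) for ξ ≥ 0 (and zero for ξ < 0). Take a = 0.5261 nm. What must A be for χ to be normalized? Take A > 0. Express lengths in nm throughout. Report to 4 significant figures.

A ≈ 1.950 nm^(-1/2)

We need A² ∫|f|² dξ = 1, taking the integral from 0 to ∞.
With χ = A·e^(−ξ/a), the integral evaluates to A²·[a/2].
Hence A² = 1/[a/2].
With a = 0.5261: A² = 3.8016 and A = 1.9498.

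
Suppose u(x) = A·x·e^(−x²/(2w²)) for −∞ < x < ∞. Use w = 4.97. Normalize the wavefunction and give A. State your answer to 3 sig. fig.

A ≈ 0.0959

Require ∫ |u|² dx = 1 over the whole domain.
∫|u|² dx = A²·(√(π)·w^3/2).
So A² = (√(π)·w^3/2)^(−1).
Plugging in w = 4.97 yields A = 0.09587.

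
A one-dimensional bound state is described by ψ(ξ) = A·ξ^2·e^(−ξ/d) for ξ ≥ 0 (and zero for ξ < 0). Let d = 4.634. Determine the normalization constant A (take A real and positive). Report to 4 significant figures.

A ≈ 0.02498

We need A² ∫|f|² dξ = 1, taking the integral from 0 to ∞.
Recall ∫₀^∞ ξ^m e^(−ξ/β) dξ = m!·β^(m+1), carrying out the integral gives A² · 3·d^5/4.
Hence A² = 1/[3·d^5/4].
Plugging in d = 4.634 yields A = 0.024979.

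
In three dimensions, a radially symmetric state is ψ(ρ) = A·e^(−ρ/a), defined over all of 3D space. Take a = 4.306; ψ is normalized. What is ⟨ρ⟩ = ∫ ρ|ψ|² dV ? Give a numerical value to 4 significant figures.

⟨ρ⟩ ≈ 6.459

By definition ⟨ρ⟩ = ∫ ρ |ψ(ρ)|² 4πρ² dρ.
Since the A² factors cancel between numerator and denominator, ⟨ρ⟩ = 3·a/2.
With a = 4.306, ⟨ρ⟩ = 6.4590.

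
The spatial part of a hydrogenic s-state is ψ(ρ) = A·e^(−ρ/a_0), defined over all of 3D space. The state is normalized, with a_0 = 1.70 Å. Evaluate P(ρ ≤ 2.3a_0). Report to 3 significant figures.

P ≈ 0.837

With dV = 4πρ²dρ, the probability is ∫|ψ|² dV over ρ ≤ 2.3a_0.
A² is fixed by ∫₀^∞ 4πρ²|ψ|² dρ = 1, i.e. A² = (π·a_0^3)^(−1).
Substituting u = ρ/a_0, A², 4π and the length scale all cancel in the ratio: P = ∫_{0}^{2.3} u^2·e^(-2·u) du / ∫_{0}^{∞} u^2·e^(-2·u) du.
With ∫ u^2·e^(-2·u) du = -(2·u^2 + 2·u + 1)·e^(-2·u)/4 + C, the region integral is 1/4 - 809·e^(-23/5)/200 and the full one is 1/4.
This evaluates to P = 0.8374.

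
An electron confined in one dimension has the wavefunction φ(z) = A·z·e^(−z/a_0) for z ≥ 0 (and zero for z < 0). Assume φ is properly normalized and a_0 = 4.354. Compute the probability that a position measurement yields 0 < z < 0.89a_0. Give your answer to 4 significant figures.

P ≈ 0.2640

P = ∫_{0}^{0.89a_0} |φ(z)|² dz.
With A² fixed by ∫|φ|² = 1, i.e. A² = (a_0^3/4)^(−1), substitute and integrate.
In terms of u = z/a_0 (A² and the length scale cancel between numerator and denominator), P = [∫_{0}^{0.89} u^2·e^(-2·u) du] / [∫_{0}^{∞} u^2·e^(-2·u) du].
With ∫ u^2·e^(-2·u) du = -(2·u^2 + 2·u + 1)·e^(-2·u)/4 + C, the region integral is ≈ 0.0660073 and the full one is 1/4.
Evaluating gives P = 0.26403.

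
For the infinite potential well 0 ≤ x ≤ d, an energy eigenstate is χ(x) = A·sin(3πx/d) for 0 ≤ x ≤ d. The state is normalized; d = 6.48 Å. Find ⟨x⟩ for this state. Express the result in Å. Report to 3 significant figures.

⟨x⟩ = ∫ x |χ|² dx over the full domain.
Since the A² factors cancel between numerator and denominator, ⟨x⟩ = d/2.
Putting d = 6.48 gives 3.240.

⟨x⟩ ≈ 3.24 Å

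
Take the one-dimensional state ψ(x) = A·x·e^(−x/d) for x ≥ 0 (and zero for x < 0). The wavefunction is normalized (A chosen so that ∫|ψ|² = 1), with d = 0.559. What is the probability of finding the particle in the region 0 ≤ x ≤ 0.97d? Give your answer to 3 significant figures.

|ψ|² is the probability density, so P = ∫_{0}^{0.97d} |ψ|² dx.
The normalization integral ∫|ψ|²dx over the whole domain equals d^3/4·A², and A² cancels in the ratio.
In terms of u = x/d (A² and the length scale cancel between numerator and denominator), P = [∫_{0}^{0.97} u^2·e^(-2·u) du] / [∫_{0}^{∞} u^2·e^(-2·u) du].
Using ∫ u^2·e^(-2·u) du = -(2·u^2 + 2·u + 1)·e^(-2·u)/4, the numerator is ≈ 0.076772 and the denominator is 1/4.
Taking the ratio, P = 0.3071.

P ≈ 0.307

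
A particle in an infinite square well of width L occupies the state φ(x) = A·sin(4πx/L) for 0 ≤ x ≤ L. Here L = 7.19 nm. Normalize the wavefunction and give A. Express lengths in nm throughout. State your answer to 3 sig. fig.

Normalization requires ∫|φ|² dx = 1, integrated from 0 to L.
∫|φ|² dx = A²·(L/2).
Hence A² = 1/[L/2].
With L = 7.19: A² = 0.2782 and A = 0.5274.

A ≈ 0.527 nm^(-1/2)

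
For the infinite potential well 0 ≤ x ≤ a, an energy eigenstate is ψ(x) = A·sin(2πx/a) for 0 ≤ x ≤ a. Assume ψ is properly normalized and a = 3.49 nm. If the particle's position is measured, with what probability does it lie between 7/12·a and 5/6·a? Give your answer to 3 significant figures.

The probability is P = ∫ |ψ|² dx over [7/12·a, 5/6·a].
The normalization integral ∫|ψ|²dx over the whole domain equals a/2·A², and A² cancels in the ratio.
Substituting u = x/a, A² and the length scale cancel in the ratio: P = ∫_{7/12}^{5/6} sin(2·π·u)^2 du / ∫_{0}^{1} sin(2·π·u)^2 du.
Using ∫ sin(2·π·u)^2 du = u/2 - sin(4·π·u)/(8·π), the numerator is √(3)/(8·π) + 1/8 and the denominator is 1/2.
This works out to P = (√(3) + π)/(4·π).

P ≈ 0.388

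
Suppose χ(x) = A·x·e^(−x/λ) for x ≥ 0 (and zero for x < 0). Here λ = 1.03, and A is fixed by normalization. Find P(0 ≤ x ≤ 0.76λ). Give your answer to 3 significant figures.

The probability is P = ∫ |χ|² dx over [0, 0.76λ].
The normalization integral ∫|χ|²dx over the whole domain equals λ^3/4·A², and A² cancels in the ratio.
Substituting u = x/λ, A² and the length scale cancel in the ratio: P = ∫_{0}^{0.76} u^2·e^(-2·u) du / ∫_{0}^{∞} u^2·e^(-2·u) du.
Using ∫ u^2·e^(-2·u) du = -(2·u^2 + 2·u + 1)·e^(-2·u)/4, the numerator is 1/4 - 2297·e^(-38/25)/2500 and the denominator is 1/4.
Taking the ratio, P = 0.1962.

P ≈ 0.196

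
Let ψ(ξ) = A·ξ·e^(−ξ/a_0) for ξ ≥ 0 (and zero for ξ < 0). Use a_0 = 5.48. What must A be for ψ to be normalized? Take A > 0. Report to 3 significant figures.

We need A² ∫|f|² dξ = 1, taking the integral from 0 to ∞.
The integral (without the A² prefactor) comes out to a_0^3/4.
Substituting a_0 = 5.48 gives A² = 0.02431, so A = 0.1559.

A ≈ 0.156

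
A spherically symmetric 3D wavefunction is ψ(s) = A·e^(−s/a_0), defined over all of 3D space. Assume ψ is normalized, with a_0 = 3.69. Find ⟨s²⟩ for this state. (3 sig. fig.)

The expectation value is the |ψ|²-weighted average of s^2: ∫ s^2|ψ|² 4πs² ds.
Using ∫₀^∞ sⁿ e^(−αs) ds = n!/αⁿ⁺¹, evaluating both integrals, ⟨s²⟩ = 3·a_0^2.
Putting a_0 = 3.69 gives 40.85.

⟨s^2⟩ ≈ 40.8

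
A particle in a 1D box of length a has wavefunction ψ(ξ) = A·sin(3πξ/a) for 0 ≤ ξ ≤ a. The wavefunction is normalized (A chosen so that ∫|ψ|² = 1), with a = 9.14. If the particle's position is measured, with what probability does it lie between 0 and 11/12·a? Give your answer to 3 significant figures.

P = ∫_{0}^{11/12·a} |ψ(ξ)|² dξ.
Since A² = 1/(a/2), this is the region integral divided by the full normalization integral.
In terms of u = ξ/a (A² and the length scale cancel between numerator and denominator), P = [∫_{0}^{11/12} sin(3·π·u)^2 du] / [∫_{0}^{1} sin(3·π·u)^2 du].
With ∫ sin(3·π·u)^2 du = u/2 - sin(6·π·u)/(12·π) + C, the region integral is 1/(12·π) + 11/24 and the full one is 1/2.
Evaluating gives P = (2 + 11·π)/(12·π).

P ≈ 0.970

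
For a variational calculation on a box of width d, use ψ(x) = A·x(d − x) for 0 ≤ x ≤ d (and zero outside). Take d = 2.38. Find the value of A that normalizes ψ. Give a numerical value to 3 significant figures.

A ≈ 0.627

We need A² ∫|f|² dx = 1, taking the integral from 0 to d.
Expanding the polynomial and integrating term by term, ∫|ψ|² dx = A²·(d^5/30).
Setting this equal to 1 gives A² = 1/(d^5/30).
With d = 2.38: A² = 0.3929 and A = 0.6268.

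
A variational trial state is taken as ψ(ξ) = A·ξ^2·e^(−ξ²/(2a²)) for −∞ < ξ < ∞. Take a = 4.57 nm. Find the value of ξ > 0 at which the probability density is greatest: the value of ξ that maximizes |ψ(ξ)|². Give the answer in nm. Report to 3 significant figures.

ξ ≈ 6.46 nm

Differentiate |ψ(ξ)|² with respect to ξ and set to zero.
This gives ξ = √(2)·a.
With a = 4.57, the value of ξ > 0 at which the probability density is greatest is 6.463 nm.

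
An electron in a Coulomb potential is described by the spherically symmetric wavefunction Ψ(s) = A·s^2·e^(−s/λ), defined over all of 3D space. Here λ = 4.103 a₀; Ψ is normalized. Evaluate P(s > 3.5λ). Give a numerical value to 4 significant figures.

P = ∫ |Ψ|² 4πs² ds over s > 3.5λ.
The full normalization integral is A²·[45·π·λ^7/2] = 1, fixing A².
In terms of u = s/λ (A², 4π and the length scale all cancel between numerator and denominator), P = [∫_{3.5}^{∞} u^6·e^(-2·u) du] / [∫_{0}^{∞} u^6·e^(-2·u) du].
Using ∫ u^6·e^(-2·u) du = -(4·u^6 + 12·u^5 + 30·u^4 + 60·u^3 + 90·u^2 + 90·u + 45)·e^(-2·u)/8, the numerator is ≈ 2.52962 and the denominator is 45/8.
Taking the ratio yields P = 0.44971.

P ≈ 0.4497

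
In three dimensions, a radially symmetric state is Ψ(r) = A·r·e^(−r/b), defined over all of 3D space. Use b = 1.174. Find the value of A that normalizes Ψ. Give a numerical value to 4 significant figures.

The normalization condition is ∫|Ψ|² 4πr² dr = 1 from 0 to ∞.
∫|Ψ|² 4πr² dr = A²·(3·π·b^5).
Plugging in b = 1.174 yields A = 0.21812.

A ≈ 0.2181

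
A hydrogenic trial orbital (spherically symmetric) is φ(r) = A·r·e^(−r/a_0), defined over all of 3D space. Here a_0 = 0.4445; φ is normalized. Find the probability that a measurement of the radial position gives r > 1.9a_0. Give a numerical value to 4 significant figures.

P ≈ 0.6678

With dV = 4πr²dr, the probability is ∫|φ|² dV over r > 1.9a_0.
The full normalization integral is A²·[3·π·a_0^5] = 1, fixing A².
Let u = r/a_0; then A², 4π and the length scale all cancel, so P = ∫_{1.9}^{∞} u^4·e^(-2·u) du ÷ ∫_{0}^{∞} u^4·e^(-2·u) du.
An antiderivative of u^4·e^(-2·u) is -(u^4/2 + u^3 + 3·u^2/2 + 3·u/2 + 3/4)·e^(-2·u); evaluating from 1.9 to ∞ gives ≈ 0.500883, while the full integral is 3/4.
This evaluates to P = 0.66784.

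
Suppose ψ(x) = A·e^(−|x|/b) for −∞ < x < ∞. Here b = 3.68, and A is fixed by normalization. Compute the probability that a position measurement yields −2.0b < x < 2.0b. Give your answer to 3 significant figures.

P ≈ 0.982

The probability is P = ∫ |ψ|² dx over [−2.0b, 2.0b].
The normalization integral ∫|ψ|²dx over the whole domain equals b·A², and A² cancels in the ratio.
Both integrals are even about x = 0, so only the x ≥ 0 halves are needed (the factors of 2 cancel). Substituting u = x/b, A² and the length scale cancel in the ratio: P = ∫_{0}^{2.0} e^(-2·u) du / ∫_{0}^{∞} e^(-2·u) du.
An antiderivative of e^(-2·u) is -e^(-2·u)/2; evaluating from 0 to 2.0 gives 1/2 - e^(-4)/2, while the full integral is 1/2.
Evaluating gives P = 0.9817.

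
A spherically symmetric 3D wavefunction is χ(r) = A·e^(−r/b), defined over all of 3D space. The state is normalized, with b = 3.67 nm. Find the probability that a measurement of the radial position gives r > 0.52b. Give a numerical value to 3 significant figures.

P ≈ 0.912

Integrate the radial probability density 4πr²|χ|² over r > 0.52b.
The full normalization integral is A²·[π·b^3] = 1, fixing A².
Substituting u = r/b, A², 4π and the length scale all cancel in the ratio: P = ∫_{0.52}^{∞} u^2·e^(-2·u) du / ∫_{0}^{∞} u^2·e^(-2·u) du.
An antiderivative of u^2·e^(-2·u) is -(2·u^2 + 2·u + 1)·e^(-2·u)/4; evaluating from 0.52 to ∞ gives 1613·e^(-26/25)/2500, while the full integral is 1/4.
Taking the ratio yields P = 0.9122.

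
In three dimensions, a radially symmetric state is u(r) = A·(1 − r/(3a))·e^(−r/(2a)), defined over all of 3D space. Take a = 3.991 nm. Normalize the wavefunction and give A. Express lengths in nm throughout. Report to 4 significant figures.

Normalization requires ∫|u|² 4πr² dr = 1, integrated from 0 to ∞.
The integral (without the A² prefactor) comes out to 8·π·a^3/3.
So A² = (8·π·a^3/3)^(−1).
Plugging in a = 3.991 yields A = 0.043333.

A ≈ 0.04333 nm^(-3/2)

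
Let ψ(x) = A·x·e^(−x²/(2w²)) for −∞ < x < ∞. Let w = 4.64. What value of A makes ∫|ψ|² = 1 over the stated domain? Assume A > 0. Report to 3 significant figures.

The normalization condition is ∫|ψ|² dx = 1 from −∞ to ∞.
Using the Gaussian integral ∫_{−∞}^{∞} e^(−αx²) dx = √(π/α), ∫|ψ|² dx = A²·(√(π)·w^3/2).
So A² = (√(π)·w^3/2)^(−1).
Plugging in w = 4.64 yields A = 0.1063.

A ≈ 0.106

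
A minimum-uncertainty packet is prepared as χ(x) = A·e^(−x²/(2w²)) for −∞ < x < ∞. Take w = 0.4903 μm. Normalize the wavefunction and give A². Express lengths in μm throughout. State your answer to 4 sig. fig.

Normalization requires ∫|χ|² dx = 1, integrated from −∞ to ∞.
Using the Gaussian integral ∫_{−∞}^{∞} e^(−αx²) dx = √(π/α), the integral (without the A² prefactor) comes out to √(π)·w.
Substituting w = 0.4903 gives A² = 1.1507, so A = 1.0727.

A^2 ≈ 1.151 μm^(-1)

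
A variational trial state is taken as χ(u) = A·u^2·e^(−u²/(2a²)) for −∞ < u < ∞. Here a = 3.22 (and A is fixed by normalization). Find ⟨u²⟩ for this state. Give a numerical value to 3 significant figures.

⟨u^2⟩ ≈ 25.9

The expectation value is the |χ|²-weighted average of u^2: ∫ u^2|χ|² du.
Since the A² factors cancel between numerator and denominator, ⟨u²⟩ = 5·a^2/2.
Putting a = 3.22 gives 25.92.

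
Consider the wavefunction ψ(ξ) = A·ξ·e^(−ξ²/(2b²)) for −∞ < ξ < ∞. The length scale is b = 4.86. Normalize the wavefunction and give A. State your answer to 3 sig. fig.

A ≈ 0.0991

The normalization condition is ∫|ψ|² dξ = 1 from −∞ to ∞.
With ∫_{−∞}^{∞} ξ^(2m) e^(−αξ²) dξ = (2m−1)!!·√π / (2^m α^(m+1/2)), carrying out the integral gives A² · √(π)·b^3/2.
Setting this equal to 1 gives A² = 1/(√(π)·b^3/2).
Substituting b = 4.86 gives A² = 0.009830, so A = 0.09915.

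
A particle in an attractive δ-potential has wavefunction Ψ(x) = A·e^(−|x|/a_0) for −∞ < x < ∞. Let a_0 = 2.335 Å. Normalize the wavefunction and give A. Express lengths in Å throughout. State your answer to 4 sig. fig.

The normalization condition is ∫|Ψ|² dx = 1 from −∞ to ∞.
Using ∫₀^∞ xⁿ e^(−αx) dx = n!/αⁿ⁺¹, the integral (without the A² prefactor) comes out to a_0.
Substituting a_0 = 2.335 gives A² = 0.42827, so A = 0.65442.

A ≈ 0.6544 Å^(-1/2)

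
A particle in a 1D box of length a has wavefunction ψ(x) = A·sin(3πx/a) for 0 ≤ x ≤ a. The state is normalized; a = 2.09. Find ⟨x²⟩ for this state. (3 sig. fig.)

⟨x^2⟩ ≈ 1.43

By definition ⟨x²⟩ = ∫ x^2 |ψ(x)|² dx.
The ratio of the moment integral to the normalization integral gives ⟨x²⟩ = -a^2/(18·π^2) + a^2/3.
With a = 2.09, ⟨x^2⟩ = 1.431.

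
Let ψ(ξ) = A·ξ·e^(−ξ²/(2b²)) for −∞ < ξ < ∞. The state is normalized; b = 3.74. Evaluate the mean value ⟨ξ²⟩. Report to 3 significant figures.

⟨ξ^2⟩ ≈ 21.0

The expectation value is the |ψ|²-weighted average of ξ^2: ∫ ξ^2|ψ|² dξ.
Differentiating ∫e^(−αξ²) dξ = √(π/α) under α to get the higher moments, since the A² factors cancel between numerator and denominator, ⟨ξ²⟩ = 3·b^2/2.
With b = 3.74, ⟨ξ^2⟩ = 20.98.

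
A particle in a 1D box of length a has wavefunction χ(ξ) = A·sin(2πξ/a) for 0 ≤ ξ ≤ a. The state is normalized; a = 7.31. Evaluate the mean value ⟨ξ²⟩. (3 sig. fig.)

The expectation value is the |χ|²-weighted average of ξ^2: ∫ ξ^2|χ|² dξ.
With ∫₀^a sin²(nπξ/a) dξ = a/2, evaluating both integrals, ⟨ξ²⟩ = -a^2/(8·π^2) + a^2/3.
With a = 7.31, ⟨ξ^2⟩ = 17.14.

⟨ξ^2⟩ ≈ 17.1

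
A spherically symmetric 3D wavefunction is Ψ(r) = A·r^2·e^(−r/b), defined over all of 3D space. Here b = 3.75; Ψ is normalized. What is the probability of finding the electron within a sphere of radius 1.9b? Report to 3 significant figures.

With dV = 4πr²dr, the probability is ∫|Ψ|² dV over r ≤ 1.9b.
The full normalization integral is A²·[45·π·b^7/2] = 1, fixing A².
Substituting u = r/b, A², 4π and the length scale all cancel in the ratio: P = ∫_{0}^{1.9} u^6·e^(-2·u) du / ∫_{0}^{∞} u^6·e^(-2·u) du.
Using ∫ u^6·e^(-2·u) du = -(4·u^6 + 12·u^5 + 30·u^4 + 60·u^3 + 90·u^2 + 90·u + 45)·e^(-2·u)/8, the numerator is ≈ 0.51127 and the denominator is 45/8.
This evaluates to P = 0.09089.

P ≈ 0.0909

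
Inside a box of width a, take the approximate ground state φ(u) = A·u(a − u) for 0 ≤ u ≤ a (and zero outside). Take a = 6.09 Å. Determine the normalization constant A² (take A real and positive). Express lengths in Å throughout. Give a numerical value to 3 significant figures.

A^2 ≈ 0.00358 Å^(-5)

Normalization requires ∫|φ|² du = 1, integrated from 0 to a.
Expanding the polynomial and integrating term by term, the integral (without the A² prefactor) comes out to a^5/30.
Hence A² = 1/[a^5/30].
Plugging in a = 6.09 yields A = 0.05984.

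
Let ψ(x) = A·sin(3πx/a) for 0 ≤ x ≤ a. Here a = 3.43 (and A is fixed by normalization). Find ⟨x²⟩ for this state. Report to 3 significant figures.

⟨x^2⟩ ≈ 3.86

The expectation value is the |ψ|²-weighted average of x^2: ∫ x^2|ψ|² dx.
Using sin²θ = (1 − cos 2θ)/2, the ratio of the moment integral to the normalization integral gives ⟨x²⟩ = -a^2/(18·π^2) + a^2/3.
Putting a = 3.43 gives 3.855.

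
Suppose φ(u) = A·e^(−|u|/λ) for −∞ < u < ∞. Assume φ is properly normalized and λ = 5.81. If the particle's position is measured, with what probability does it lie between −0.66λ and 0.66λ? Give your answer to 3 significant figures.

|φ|² is the probability density, so P = ∫_{−0.66λ}^{0.66λ} |φ|² du.
The normalization integral ∫|φ|²du over the whole domain equals λ·A², and A² cancels in the ratio.
Both integrals are even about u = 0, so only the u ≥ 0 halves are needed (the factors of 2 cancel). Let t = u/λ; then A² and the length scale cancel, so P = ∫_{0}^{0.66} e^(-2·t) dt ÷ ∫_{0}^{∞} e^(-2·t) dt.
With ∫ e^(-2·t) dt = -e^(-2·t)/2 + C, the region integral is 1/2 - e^(-33/25)/2 and the full one is 1/2.
Taking the ratio, P = 0.7329.

P ≈ 0.733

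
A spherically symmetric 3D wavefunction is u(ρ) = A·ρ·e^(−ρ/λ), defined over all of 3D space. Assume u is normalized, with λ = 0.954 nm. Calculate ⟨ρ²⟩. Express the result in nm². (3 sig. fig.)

⟨ρ^2⟩ ≈ 6.83 nm^2

By definition ⟨ρ²⟩ = ∫ ρ^2 |u(ρ)|² 4πρ² dρ.
Recall ∫₀^∞ ρ^m e^(−ρ/β) dρ = m!·β^(m+1), since the A² factors cancel between numerator and denominator, ⟨ρ²⟩ = 15·λ^2/2.
With λ = 0.954, ⟨ρ^2⟩ = 6.826.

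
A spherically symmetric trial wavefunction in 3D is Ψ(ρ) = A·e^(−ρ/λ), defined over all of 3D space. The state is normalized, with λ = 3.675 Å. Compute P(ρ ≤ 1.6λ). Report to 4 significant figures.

P ≈ 0.6201

P = ∫ |Ψ|² 4πρ² dρ over ρ ≤ 1.6λ.
The full normalization integral is A²·[π·λ^3] = 1, fixing A².
Substituting u = ρ/λ, A², 4π and the length scale all cancel in the ratio: P = ∫_{0}^{1.6} u^2·e^(-2·u) du / ∫_{0}^{∞} u^2·e^(-2·u) du.
An antiderivative of u^2·e^(-2·u) is -(2·u^2 + 2·u + 1)·e^(-2·u)/4; evaluating from 0 to 1.6 gives 1/4 - 233·e^(-16/5)/100, while the full integral is 1/4.
Taking the ratio yields P = 0.62010.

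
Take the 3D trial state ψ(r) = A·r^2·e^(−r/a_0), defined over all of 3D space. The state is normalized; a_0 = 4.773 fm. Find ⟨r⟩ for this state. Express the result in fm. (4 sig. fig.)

By definition ⟨r⟩ = ∫ r |ψ(r)|² 4πr² dr.
Since the A² factors cancel between numerator and denominator, ⟨r⟩ = 7·a_0/2.
Putting a_0 = 4.773 gives 16.706.

⟨r⟩ ≈ 16.71 fm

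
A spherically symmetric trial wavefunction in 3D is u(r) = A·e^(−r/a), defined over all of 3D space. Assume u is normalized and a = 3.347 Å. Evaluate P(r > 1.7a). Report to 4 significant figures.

P ≈ 0.3397

Integrate the radial probability density 4πr²|u|² over r > 1.7a.
A² is fixed by ∫₀^∞ 4πr²|u|² dr = 1, i.e. A² = (π·a^3)^(−1).
Let t = r/a; then A², 4π and the length scale all cancel, so P = ∫_{1.7}^{∞} t^2·e^(-2·t) dt ÷ ∫_{0}^{∞} t^2·e^(-2·t) dt.
With ∫ t^2·e^(-2·t) dt = -(2·t^2 + 2·t + 1)·e^(-2·t)/4 + C, the region integral is 509·e^(-17/5)/200 and the full one is 1/4.
This evaluates to P = 0.33974.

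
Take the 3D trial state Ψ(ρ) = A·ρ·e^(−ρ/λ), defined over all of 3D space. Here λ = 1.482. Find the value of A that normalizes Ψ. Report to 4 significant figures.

A ≈ 0.1218

We need A² ∫|f|² 4πρ² dρ = 1, taking the integral from 0 to ∞.
With ∫₀^∞ ρ^4 e^(−αρ) dρ = 4!/α^5, ∫|Ψ|² 4πρ² dρ = A²·(3·π·λ^5).
Setting this equal to 1 gives A² = 1/(3·π·λ^5).
Substituting λ = 1.482 gives A² = 0.014842, so A = 0.12183.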